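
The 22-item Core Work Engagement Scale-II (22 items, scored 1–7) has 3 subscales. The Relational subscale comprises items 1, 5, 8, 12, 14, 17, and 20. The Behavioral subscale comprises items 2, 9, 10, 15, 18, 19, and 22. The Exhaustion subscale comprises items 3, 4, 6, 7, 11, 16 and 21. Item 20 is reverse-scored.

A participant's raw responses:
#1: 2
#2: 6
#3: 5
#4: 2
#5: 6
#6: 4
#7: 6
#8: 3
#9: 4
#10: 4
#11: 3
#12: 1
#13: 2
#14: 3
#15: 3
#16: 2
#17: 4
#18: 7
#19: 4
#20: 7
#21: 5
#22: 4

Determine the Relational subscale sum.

Relational items: 1, 5, 8, 12, 14, 17, 20.
Of these, item 20 is reverse-scored; reverse-coded value = 8 − response.
  item 1: 2
  item 5: 6
  item 8: 3
  item 12: 1
  item 14: 3
  item 17: 4
  item 20: 8 − 7 = 1
Sum = 2 + 6 + 3 + 1 + 3 + 4 + 1 = 20

20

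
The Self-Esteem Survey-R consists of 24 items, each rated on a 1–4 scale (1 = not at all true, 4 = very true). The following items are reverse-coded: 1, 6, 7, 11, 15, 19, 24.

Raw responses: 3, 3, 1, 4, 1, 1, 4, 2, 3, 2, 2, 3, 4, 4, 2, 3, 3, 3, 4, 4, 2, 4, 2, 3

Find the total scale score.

64

Raw sum = 67. Reverse-coded items: 1, 6, 7, 11, 15, 19, 24; their raw sum = 19.
Each reversal replaces raw with 5 − raw, changing the total by 5 − 2·raw per item.
Total = 67 + 7·5 − 2·19 = 67 + 35 − 38 = 64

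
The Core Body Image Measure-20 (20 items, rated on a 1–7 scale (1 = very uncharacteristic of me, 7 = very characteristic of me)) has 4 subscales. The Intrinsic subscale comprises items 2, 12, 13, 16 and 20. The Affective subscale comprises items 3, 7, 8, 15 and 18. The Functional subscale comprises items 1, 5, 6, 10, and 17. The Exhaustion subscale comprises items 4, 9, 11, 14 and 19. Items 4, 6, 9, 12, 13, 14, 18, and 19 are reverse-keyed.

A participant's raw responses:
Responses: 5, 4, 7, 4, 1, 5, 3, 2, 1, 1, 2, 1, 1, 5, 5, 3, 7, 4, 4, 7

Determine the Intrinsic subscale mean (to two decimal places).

Intrinsic items: 2, 12, 13, 16, 20.
Of these, items 12 and 13 are reverse-keyed; reversed = (1+7) − raw = 8 − raw.
  item 2: 4
  item 12: 8 − 1 = 7
  item 13: 8 − 1 = 7
  item 16: 3
  item 20: 7
Sum = 4 + 7 + 7 + 3 + 7 = 28
Mean = 28 / 5 = 5.60

5.60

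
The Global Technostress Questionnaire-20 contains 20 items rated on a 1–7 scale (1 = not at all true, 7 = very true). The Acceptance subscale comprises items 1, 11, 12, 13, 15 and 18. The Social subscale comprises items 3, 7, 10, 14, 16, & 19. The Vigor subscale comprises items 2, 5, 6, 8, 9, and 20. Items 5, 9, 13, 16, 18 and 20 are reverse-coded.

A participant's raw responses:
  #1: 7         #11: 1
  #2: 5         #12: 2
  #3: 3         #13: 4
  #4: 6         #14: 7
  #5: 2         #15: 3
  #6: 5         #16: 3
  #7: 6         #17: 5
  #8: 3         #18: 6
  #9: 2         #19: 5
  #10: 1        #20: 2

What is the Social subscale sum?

27

Social items: 3, 7, 10, 14, 16, 19.
Of these, item 16 is reverse-coded; on a 1–7 scale, reversed = 8 − raw.
  item 3: 3
  item 7: 6
  item 10: 1
  item 14: 7
  item 16: 8 − 3 = 5
  item 19: 5
Sum = 3 + 6 + 1 + 7 + 5 + 5 = 27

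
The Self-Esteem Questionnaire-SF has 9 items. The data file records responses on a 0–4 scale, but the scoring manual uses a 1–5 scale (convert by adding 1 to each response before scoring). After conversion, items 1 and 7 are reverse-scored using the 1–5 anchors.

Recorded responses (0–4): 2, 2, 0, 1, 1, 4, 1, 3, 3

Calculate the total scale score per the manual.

Convert to 1–5: 3, 3, 1, 2, 2, 5, 2, 4, 4
Reverse-coded (reversed = (1+5) − raw = 6 − raw):
  item 1: 6 − 3 = 3
  item 7: 6 − 2 = 4
Scored: 3, 3, 1, 2, 2, 5, 4, 4, 4
Total = 28

28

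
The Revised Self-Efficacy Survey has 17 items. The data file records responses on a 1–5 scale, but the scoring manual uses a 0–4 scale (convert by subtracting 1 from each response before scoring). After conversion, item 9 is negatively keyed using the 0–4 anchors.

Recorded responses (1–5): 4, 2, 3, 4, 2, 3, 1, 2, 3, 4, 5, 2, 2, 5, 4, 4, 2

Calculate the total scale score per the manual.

35

Convert to 0–4: 3, 1, 2, 3, 1, 2, 0, 1, 2, 3, 4, 1, 1, 4, 3, 3, 1
Reverse-coded (reversed = (0+4) − raw = 4 − raw):
  item 9: 4 − 2 = 2
Scored: 3, 1, 2, 3, 1, 2, 0, 1, 2, 3, 4, 1, 1, 4, 3, 3, 1
Total = 35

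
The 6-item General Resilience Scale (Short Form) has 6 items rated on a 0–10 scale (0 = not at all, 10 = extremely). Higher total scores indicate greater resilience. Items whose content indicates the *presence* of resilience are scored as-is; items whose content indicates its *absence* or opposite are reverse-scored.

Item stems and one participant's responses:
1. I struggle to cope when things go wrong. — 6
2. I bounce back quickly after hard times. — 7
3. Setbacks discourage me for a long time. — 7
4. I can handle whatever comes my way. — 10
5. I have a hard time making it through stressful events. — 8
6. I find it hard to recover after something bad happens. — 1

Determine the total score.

Items 1, 3, 5, 6 describe the absence/opposite of resilience → reverse-score.
on a 0–10 scale, reversed = 10 − raw.
  item 1: 10 − 6 = 4
  item 2: 7
  item 3: 10 − 7 = 3
  item 4: 10
  item 5: 10 − 8 = 2
  item 6: 10 − 1 = 9
Total = 4 + 7 + 3 + 10 + 2 + 9 = 35

35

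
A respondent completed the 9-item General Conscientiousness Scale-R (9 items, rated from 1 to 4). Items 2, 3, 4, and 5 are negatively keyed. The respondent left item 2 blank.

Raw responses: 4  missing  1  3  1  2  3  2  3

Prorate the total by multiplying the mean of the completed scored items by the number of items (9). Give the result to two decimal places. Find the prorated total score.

Reverse-coded (reverse-coded value = 5 − response):
  item 3: 5 − 1 = 4
  item 4: 5 − 3 = 2
  item 5: 5 − 1 = 4
Completed scored items (8 of 9): 4, 4, 2, 4, 2, 3, 2, 3; sum = 24.
Person mean = 24 / 8 ≈ 3.0000
Prorated total = (24 / 8) × 9 = 27.00 (to 2 dp)

27.00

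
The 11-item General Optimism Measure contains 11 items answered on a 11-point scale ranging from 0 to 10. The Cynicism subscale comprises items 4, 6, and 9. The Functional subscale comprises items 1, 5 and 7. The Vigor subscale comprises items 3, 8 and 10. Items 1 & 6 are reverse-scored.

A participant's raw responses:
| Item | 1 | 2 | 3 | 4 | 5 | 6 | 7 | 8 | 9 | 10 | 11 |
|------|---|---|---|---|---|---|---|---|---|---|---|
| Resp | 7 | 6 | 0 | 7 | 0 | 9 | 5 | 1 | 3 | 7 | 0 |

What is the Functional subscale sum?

8

Functional items: 1, 5, 7.
Of these, item 1 is reverse-scored; on a 0–10 scale, reversed = 10 − raw.
  item 1: 10 − 7 = 3
  item 5: 0
  item 7: 5
Sum = 3 + 0 + 5 = 8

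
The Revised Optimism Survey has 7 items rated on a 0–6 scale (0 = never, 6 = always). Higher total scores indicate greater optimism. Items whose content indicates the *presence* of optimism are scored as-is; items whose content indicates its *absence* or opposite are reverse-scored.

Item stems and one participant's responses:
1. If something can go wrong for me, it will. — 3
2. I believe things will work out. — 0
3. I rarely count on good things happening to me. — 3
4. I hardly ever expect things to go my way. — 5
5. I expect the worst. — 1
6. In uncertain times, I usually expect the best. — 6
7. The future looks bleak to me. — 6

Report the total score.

Items 1, 3, 4, 5, 7 describe the absence/opposite of optimism → reverse-score.
on a 0–6 scale, reversed = 6 − raw.
  item 1: 6 − 3 = 3
  item 2: 0
  item 3: 6 − 3 = 3
  item 4: 6 − 5 = 1
  item 5: 6 − 1 = 5
  item 6: 6
  item 7: 6 − 6 = 0
Total = 3 + 0 + 3 + 1 + 5 + 6 + 0 = 18

18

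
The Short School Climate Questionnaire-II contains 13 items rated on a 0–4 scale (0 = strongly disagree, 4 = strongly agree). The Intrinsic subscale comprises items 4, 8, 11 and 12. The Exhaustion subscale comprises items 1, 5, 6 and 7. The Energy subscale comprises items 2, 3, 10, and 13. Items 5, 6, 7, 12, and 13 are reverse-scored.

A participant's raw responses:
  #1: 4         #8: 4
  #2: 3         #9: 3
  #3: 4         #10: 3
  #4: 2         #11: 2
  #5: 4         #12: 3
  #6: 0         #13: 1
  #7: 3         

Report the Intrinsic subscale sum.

9

Intrinsic items: 4, 8, 11, 12.
Of these, item 12 is reverse-scored; on a 0–4 scale, reversed = 4 − raw.
  item 4: 2
  item 8: 4
  item 11: 2
  item 12: 4 − 3 = 1
Sum = 2 + 4 + 2 + 1 = 9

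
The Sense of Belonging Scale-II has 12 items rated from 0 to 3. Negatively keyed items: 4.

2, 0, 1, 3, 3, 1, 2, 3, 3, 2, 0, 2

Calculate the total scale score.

Reversing item 4 with 3 − raw:
Total = 2 + 0 + 1 + (3−3) + 3 + 1 + 2 + 3 + 3 + 2 + 0 + 2
      = 2 + 0 + 1 + 0 + 3 + 1 + 2 + 3 + 3 + 2 + 0 + 2 = 19

19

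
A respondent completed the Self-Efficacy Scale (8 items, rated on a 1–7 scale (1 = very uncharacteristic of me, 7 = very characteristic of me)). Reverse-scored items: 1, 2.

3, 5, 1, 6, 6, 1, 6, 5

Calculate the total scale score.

Reversing items 1 and 2 with 8 − raw:
Total = (8−3) + (8−5) + 1 + 6 + 6 + 1 + 6 + 5
      = 5 + 3 + 1 + 6 + 6 + 1 + 6 + 5 = 33

33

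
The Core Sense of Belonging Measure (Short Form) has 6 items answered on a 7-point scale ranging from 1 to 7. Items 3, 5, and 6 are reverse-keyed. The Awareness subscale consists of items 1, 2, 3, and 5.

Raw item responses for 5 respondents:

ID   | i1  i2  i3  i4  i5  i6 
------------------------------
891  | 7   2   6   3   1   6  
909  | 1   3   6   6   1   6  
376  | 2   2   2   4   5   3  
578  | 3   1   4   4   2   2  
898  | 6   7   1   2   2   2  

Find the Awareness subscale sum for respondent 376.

13

Respondent 376 raw: 2, 2, 2, 4, 5, 3.
Awareness items: 1, 2, 3, 5.
Reverse-coded (reverse-coded value = 8 − response):
  item 1: 2
  item 2: 2
  item 3: 8 − 2 = 6
  item 5: 8 − 5 = 3
Sum = 2 + 2 + 6 + 3 = 13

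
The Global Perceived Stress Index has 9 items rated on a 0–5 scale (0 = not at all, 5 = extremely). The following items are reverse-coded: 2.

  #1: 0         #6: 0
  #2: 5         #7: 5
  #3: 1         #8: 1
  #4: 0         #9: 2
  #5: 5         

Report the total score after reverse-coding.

Reversing item 2 with 5 − raw:
Total = 0 + (5−5) + 1 + 0 + 5 + 0 + 5 + 1 + 2
      = 0 + 0 + 1 + 0 + 5 + 0 + 5 + 1 + 2 = 14

14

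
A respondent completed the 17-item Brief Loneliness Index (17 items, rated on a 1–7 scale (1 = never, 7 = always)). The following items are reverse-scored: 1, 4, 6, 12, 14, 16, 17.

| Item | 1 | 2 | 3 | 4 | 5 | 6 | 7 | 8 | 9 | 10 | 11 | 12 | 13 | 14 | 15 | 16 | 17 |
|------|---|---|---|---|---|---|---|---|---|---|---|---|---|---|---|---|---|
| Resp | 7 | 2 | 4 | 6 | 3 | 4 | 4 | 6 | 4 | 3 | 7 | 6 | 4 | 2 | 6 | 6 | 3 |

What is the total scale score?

65

Reversing items 1, 4, 6, 12, 14, 16, & 17 with 8 − raw:
Total = (8−7) + 2 + 4 + (8−6) + 3 + (8−4) + 4 + 6 + 4 + 3 + 7 + (8−6) + 4 + (8−2) + 6 + (8−6) + (8−3)
      = 1 + 2 + 4 + 2 + 3 + 4 + 4 + 6 + 4 + 3 + 7 + 2 + 4 + 6 + 6 + 2 + 5 = 65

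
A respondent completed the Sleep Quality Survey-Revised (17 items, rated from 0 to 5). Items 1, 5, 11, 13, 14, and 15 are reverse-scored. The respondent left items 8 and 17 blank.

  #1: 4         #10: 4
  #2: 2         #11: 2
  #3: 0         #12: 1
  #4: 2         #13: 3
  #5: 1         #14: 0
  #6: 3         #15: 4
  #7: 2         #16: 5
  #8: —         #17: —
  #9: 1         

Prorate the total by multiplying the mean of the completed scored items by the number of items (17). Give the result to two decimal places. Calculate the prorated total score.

40.80

Reverse-coded (reverse-coded value = 5 − response):
  item 1: 5 − 4 = 1
  item 5: 5 − 1 = 4
  item 11: 5 − 2 = 3
  item 13: 5 − 3 = 2
  item 14: 5 − 0 = 5
  item 15: 5 − 4 = 1
Completed scored items (15 of 17): 1, 2, 0, 2, 4, 3, 2, 1, 4, 3, 1, 2, 5, 1, 5; sum = 36.
Person mean = 36 / 15 ≈ 2.4000
Prorated total = (36 / 15) × 17 = 40.80 (to 2 dp)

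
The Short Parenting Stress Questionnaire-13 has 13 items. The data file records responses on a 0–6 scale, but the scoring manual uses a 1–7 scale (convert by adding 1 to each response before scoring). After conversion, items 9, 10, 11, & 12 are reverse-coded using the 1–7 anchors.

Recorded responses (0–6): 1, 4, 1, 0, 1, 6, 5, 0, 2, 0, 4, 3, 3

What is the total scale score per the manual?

49

Convert to 1–7: 2, 5, 2, 1, 2, 7, 6, 1, 3, 1, 5, 4, 4
Reverse-coded (reverse-coded value = 8 − response):
  item 9: 8 − 3 = 5
  item 10: 8 − 1 = 7
  item 11: 8 − 5 = 3
  item 12: 8 − 4 = 4
Scored: 2, 5, 2, 1, 2, 7, 6, 1, 5, 7, 3, 4, 4
Total = 49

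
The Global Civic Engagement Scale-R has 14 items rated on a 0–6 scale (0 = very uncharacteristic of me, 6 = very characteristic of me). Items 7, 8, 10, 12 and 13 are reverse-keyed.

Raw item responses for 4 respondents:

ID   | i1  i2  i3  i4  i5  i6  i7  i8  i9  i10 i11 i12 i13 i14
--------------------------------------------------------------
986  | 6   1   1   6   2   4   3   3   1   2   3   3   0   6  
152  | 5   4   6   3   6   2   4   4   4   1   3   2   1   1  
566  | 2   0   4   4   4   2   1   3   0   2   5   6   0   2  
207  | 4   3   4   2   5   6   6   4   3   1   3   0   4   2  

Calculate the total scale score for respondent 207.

47

Respondent 207 raw: 4, 3, 4, 2, 5, 6, 6, 4, 3, 1, 3, 0, 4, 2.
Reverse-coded (reversed = (0+6) − raw = 6 − raw):
  item 1: 4
  item 2: 3
  item 3: 4
  item 4: 2
  item 5: 5
  item 6: 6
  item 7: 6 − 6 = 0
  item 8: 6 − 4 = 2
  item 9: 3
  item 10: 6 − 1 = 5
  item 11: 3
  item 12: 6 − 0 = 6
  item 13: 6 − 4 = 2
  item 14: 2
Sum = 4 + 3 + 4 + 2 + 5 + 6 + 0 + 2 + 3 + 5 + 3 + 6 + 2 + 2 = 47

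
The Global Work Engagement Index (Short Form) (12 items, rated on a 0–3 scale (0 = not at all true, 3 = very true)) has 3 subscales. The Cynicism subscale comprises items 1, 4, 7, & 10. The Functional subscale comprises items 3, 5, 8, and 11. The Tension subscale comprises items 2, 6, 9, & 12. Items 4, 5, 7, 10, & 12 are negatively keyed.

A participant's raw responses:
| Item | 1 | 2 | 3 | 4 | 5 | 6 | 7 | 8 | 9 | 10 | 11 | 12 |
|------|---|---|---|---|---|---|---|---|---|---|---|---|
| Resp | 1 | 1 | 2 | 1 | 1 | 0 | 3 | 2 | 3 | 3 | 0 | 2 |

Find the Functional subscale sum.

6

Functional items: 3, 5, 8, 11.
Of these, item 5 is negatively keyed; reverse-coded value = 3 − response.
  item 3: 2
  item 5: 3 − 1 = 2
  item 8: 2
  item 11: 0
Sum = 2 + 2 + 2 + 0 = 6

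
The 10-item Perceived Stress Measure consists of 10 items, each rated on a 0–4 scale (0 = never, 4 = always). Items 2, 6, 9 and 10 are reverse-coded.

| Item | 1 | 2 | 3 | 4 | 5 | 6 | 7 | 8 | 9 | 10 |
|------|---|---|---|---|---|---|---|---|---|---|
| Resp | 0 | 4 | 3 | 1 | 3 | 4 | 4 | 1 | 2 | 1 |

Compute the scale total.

Reversing items 2, 6, 9, & 10 with 4 − raw:
Total = 0 + (4−4) + 3 + 1 + 3 + (4−4) + 4 + 1 + (4−2) + (4−1)
      = 0 + 0 + 3 + 1 + 3 + 0 + 4 + 1 + 2 + 3 = 17

17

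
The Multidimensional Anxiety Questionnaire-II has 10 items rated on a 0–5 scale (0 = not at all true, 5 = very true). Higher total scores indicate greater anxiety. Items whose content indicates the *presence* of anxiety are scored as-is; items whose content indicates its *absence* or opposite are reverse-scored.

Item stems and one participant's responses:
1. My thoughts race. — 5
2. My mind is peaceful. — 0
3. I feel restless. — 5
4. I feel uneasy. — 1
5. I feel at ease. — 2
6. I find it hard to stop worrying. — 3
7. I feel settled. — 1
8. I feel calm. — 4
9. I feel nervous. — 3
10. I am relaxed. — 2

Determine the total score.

Items 2, 5, 7, 8, 10 describe the absence/opposite of anxiety → reverse-score.
reverse-coded value = 5 − response.
  item 1: 5
  item 2: 5 − 0 = 5
  item 3: 5
  item 4: 1
  item 5: 5 − 2 = 3
  item 6: 3
  item 7: 5 − 1 = 4
  item 8: 5 − 4 = 1
  item 9: 3
  item 10: 5 − 2 = 3
Total = 5 + 5 + 5 + 1 + 3 + 3 + 4 + 1 + 3 + 3 = 33

33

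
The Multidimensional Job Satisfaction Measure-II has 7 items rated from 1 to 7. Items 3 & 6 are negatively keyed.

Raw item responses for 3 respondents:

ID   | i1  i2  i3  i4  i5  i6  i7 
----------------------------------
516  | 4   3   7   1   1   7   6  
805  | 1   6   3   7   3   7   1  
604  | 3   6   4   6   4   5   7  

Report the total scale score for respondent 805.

24

Respondent 805 raw: 1, 6, 3, 7, 3, 7, 1.
Reverse-coded (on a 1–7 scale, reversed = 8 − raw):
  item 1: 1
  item 2: 6
  item 3: 8 − 3 = 5
  item 4: 7
  item 5: 3
  item 6: 8 − 7 = 1
  item 7: 1
Sum = 1 + 6 + 5 + 7 + 3 + 1 + 1 = 24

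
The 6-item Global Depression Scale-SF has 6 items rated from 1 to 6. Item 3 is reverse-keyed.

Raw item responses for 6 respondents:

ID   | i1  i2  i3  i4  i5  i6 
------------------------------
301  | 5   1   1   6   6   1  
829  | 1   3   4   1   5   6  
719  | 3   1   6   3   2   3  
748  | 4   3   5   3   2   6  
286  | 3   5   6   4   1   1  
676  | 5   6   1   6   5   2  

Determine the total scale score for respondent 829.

19

Respondent 829 raw: 1, 3, 4, 1, 5, 6.
Reverse-coded (reverse-coded value = 7 − response):
  item 1: 1
  item 2: 3
  item 3: 7 − 4 = 3
  item 4: 1
  item 5: 5
  item 6: 6
Sum = 1 + 3 + 3 + 1 + 5 + 6 = 19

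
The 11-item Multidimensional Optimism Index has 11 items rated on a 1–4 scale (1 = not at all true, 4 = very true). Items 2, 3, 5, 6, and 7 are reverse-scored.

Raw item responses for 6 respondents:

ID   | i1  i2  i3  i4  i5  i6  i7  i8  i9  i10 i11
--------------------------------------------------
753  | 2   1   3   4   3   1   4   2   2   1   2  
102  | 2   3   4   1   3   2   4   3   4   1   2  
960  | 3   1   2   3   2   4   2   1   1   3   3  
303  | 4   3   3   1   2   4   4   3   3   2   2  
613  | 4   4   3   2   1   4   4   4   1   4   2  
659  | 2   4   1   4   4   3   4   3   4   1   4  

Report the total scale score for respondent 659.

27

Respondent 659 raw: 2, 4, 1, 4, 4, 3, 4, 3, 4, 1, 4.
Reverse-coded (reversed = (1+4) − raw = 5 − raw):
  item 1: 2
  item 2: 5 − 4 = 1
  item 3: 5 − 1 = 4
  item 4: 4
  item 5: 5 − 4 = 1
  item 6: 5 − 3 = 2
  item 7: 5 − 4 = 1
  item 8: 3
  item 9: 4
  item 10: 1
  item 11: 4
Sum = 2 + 1 + 4 + 4 + 1 + 2 + 1 + 3 + 4 + 1 + 4 = 27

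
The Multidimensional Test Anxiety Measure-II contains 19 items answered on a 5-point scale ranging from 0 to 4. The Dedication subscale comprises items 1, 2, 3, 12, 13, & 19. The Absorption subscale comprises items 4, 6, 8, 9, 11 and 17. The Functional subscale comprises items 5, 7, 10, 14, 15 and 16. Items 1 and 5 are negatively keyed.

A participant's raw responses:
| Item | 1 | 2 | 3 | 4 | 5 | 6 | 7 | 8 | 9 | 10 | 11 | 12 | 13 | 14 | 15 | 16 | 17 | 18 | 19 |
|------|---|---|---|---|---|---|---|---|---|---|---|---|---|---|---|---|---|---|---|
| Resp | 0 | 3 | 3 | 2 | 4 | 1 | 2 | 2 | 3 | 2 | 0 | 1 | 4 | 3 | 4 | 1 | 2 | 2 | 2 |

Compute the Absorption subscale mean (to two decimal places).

Absorption items: 4, 6, 8, 9, 11, 17.
  item 4: 2
  item 6: 1
  item 8: 2
  item 9: 3
  item 11: 0
  item 17: 2
Sum = 2 + 1 + 2 + 3 + 0 + 2 = 10
Mean = 10 / 6 = 1.67

1.67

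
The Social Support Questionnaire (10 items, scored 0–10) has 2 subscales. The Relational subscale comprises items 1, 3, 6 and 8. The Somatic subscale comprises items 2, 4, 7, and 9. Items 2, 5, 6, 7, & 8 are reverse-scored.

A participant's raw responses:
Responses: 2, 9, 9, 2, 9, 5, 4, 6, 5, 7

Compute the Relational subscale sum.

Relational items: 1, 3, 6, 8.
Of these, items 6 and 8 are reverse-scored; on a 0–10 scale, reversed = 10 − raw.
  item 1: 2
  item 3: 9
  item 6: 10 − 5 = 5
  item 8: 10 − 6 = 4
Sum = 2 + 9 + 5 + 4 = 20

20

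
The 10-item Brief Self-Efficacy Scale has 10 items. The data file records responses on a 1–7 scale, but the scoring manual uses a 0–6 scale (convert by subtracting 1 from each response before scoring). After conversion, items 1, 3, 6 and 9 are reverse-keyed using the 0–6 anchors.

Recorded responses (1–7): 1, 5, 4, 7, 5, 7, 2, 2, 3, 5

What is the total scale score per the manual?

33

Convert to 0–6: 0, 4, 3, 6, 4, 6, 1, 1, 2, 4
Reverse-coded (reversed = (0+6) − raw = 6 − raw):
  item 1: 6 − 0 = 6
  item 3: 6 − 3 = 3
  item 6: 6 − 6 = 0
  item 9: 6 − 2 = 4
Scored: 6, 4, 3, 6, 4, 0, 1, 1, 4, 4
Total = 33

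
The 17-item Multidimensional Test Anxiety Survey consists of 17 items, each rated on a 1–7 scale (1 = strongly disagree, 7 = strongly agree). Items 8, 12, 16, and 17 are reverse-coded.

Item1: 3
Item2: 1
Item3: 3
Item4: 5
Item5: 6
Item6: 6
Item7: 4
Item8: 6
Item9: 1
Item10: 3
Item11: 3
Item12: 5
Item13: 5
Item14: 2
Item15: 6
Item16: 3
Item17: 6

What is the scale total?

60

Raw sum = 68. Reverse-coded items: 8, 12, 16, 17; their raw sum = 20.
Each reversal replaces raw with 8 − raw, changing the total by 8 − 2·raw per item.
Total = 68 + 4·8 − 2·20 = 68 + 32 − 40 = 60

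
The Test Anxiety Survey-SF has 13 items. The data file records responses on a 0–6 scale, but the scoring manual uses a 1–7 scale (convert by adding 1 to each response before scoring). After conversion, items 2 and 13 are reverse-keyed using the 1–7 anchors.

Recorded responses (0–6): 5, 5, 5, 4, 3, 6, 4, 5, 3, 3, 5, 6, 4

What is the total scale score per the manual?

65

Convert to 1–7: 6, 6, 6, 5, 4, 7, 5, 6, 4, 4, 6, 7, 5
Reverse-coded (reverse-coded value = 8 − response):
  item 2: 8 − 6 = 2
  item 13: 8 − 5 = 3
Scored: 6, 2, 6, 5, 4, 7, 5, 6, 4, 4, 6, 7, 3
Total = 65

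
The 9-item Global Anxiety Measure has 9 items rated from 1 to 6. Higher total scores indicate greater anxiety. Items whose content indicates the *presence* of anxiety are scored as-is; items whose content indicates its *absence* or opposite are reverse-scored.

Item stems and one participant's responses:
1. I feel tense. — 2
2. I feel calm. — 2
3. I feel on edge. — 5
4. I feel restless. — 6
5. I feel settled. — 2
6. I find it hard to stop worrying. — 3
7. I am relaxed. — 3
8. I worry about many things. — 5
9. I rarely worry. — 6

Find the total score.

Items 2, 5, 7, 9 describe the absence/opposite of anxiety → reverse-score.
on a 1–6 scale, reversed = 7 − raw.
  item 1: 2
  item 2: 7 − 2 = 5
  item 3: 5
  item 4: 6
  item 5: 7 − 2 = 5
  item 6: 3
  item 7: 7 − 3 = 4
  item 8: 5
  item 9: 7 − 6 = 1
Total = 2 + 5 + 5 + 6 + 5 + 3 + 4 + 5 + 1 = 36

36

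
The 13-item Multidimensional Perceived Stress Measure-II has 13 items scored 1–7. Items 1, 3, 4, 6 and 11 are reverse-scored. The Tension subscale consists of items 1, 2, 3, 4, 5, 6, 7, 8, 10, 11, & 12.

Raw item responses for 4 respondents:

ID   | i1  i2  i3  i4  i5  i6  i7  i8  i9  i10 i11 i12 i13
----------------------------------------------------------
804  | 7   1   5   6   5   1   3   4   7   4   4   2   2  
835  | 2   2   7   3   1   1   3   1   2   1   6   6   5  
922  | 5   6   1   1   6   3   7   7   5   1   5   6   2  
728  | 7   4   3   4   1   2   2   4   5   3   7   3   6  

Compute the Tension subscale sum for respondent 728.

34

Respondent 728 raw: 7, 4, 3, 4, 1, 2, 2, 4, 5, 3, 7, 3, 6.
Tension items: 1, 2, 3, 4, 5, 6, 7, 8, 10, 11, 12.
Reverse-coded (reversed = (1+7) − raw = 8 − raw):
  item 1: 8 − 7 = 1
  item 2: 4
  item 3: 8 − 3 = 5
  item 4: 8 − 4 = 4
  item 5: 1
  item 6: 8 − 2 = 6
  item 7: 2
  item 8: 4
  item 10: 3
  item 11: 8 − 7 = 1
  item 12: 3
Sum = 1 + 4 + 5 + 4 + 1 + 6 + 2 + 4 + 3 + 1 + 3 = 34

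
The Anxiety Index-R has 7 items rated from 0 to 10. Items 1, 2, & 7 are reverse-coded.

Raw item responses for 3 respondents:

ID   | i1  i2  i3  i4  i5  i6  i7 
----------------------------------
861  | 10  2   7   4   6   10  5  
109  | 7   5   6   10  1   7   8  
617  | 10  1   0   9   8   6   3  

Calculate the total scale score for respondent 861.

Respondent 861 raw: 10, 2, 7, 4, 6, 10, 5.
Reverse-coded (reverse-coded value = 10 − response):
  item 1: 10 − 10 = 0
  item 2: 10 − 2 = 8
  item 3: 7
  item 4: 4
  item 5: 6
  item 6: 10
  item 7: 10 − 5 = 5
Sum = 0 + 8 + 7 + 4 + 6 + 10 + 5 = 40

40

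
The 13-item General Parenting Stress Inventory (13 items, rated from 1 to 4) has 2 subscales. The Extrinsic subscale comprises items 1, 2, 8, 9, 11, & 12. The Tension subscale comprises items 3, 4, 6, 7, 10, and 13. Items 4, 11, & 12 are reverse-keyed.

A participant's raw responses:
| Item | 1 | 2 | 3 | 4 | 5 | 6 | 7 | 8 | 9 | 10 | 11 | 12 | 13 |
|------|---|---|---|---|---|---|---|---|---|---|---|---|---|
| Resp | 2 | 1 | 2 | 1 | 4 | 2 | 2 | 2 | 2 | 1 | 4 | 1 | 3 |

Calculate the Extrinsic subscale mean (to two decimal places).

Extrinsic items: 1, 2, 8, 9, 11, 12.
Of these, items 11 & 12 are reverse-keyed; reversed = (1+4) − raw = 5 − raw.
  item 1: 2
  item 2: 1
  item 8: 2
  item 9: 2
  item 11: 5 − 4 = 1
  item 12: 5 − 1 = 4
Sum = 2 + 1 + 2 + 2 + 1 + 4 = 12
Mean = 12 / 6 = 2.00

2.00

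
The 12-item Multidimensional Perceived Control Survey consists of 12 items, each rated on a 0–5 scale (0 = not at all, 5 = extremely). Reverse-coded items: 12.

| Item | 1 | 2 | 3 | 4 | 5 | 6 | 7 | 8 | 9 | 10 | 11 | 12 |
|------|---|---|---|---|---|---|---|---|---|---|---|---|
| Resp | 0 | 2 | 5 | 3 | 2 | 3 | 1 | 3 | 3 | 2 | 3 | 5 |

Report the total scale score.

Apply reverse scoring (on a 0–5 scale, reversed = 5 − raw):
  item 12: 5 − 5 = 0
After reverse-coding: 0, 2, 5, 3, 2, 3, 1, 3, 3, 2, 3, 0
Total = 0 + 2 + 5 + 3 + 2 + 3 + 1 + 3 + 3 + 2 + 3 + 0 = 27

27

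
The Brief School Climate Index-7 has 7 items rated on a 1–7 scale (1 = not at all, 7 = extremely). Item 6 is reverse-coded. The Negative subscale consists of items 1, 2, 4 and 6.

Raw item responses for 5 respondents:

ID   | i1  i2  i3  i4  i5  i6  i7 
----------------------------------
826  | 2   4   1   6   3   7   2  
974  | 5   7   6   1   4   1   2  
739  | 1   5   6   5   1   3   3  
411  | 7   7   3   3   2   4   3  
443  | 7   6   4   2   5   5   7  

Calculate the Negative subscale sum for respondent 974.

20

Respondent 974 raw: 5, 7, 6, 1, 4, 1, 2.
Negative items: 1, 2, 4, 6.
Reverse-coded (on a 1–7 scale, reversed = 8 − raw):
  item 1: 5
  item 2: 7
  item 4: 1
  item 6: 8 − 1 = 7
Sum = 5 + 7 + 1 + 7 = 20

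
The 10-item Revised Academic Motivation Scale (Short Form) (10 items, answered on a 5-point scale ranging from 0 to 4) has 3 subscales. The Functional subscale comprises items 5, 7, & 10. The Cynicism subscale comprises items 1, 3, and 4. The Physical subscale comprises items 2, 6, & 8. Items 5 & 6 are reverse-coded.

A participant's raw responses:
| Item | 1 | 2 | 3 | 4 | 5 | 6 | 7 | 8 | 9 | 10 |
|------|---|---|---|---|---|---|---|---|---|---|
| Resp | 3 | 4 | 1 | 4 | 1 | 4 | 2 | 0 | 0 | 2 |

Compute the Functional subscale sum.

7

Functional items: 5, 7, 10.
Of these, item 5 is reverse-coded; reversed = (0+4) − raw = 4 − raw.
  item 5: 4 − 1 = 3
  item 7: 2
  item 10: 2
Sum = 3 + 2 + 2 = 7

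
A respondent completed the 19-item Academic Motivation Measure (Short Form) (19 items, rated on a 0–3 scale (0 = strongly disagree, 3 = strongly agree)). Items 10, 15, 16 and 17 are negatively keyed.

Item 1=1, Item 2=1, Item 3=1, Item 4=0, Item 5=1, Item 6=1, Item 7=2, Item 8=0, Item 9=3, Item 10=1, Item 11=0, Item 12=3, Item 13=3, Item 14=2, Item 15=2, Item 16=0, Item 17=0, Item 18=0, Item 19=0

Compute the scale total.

Raw sum = 21. Negatively keyed items: 10, 15, 16, 17; their raw sum = 3.
Each reversal replaces raw with 3 − raw, changing the total by 3 − 2·raw per item.
Total = 21 + 4·3 − 2·3 = 21 + 12 − 6 = 27

27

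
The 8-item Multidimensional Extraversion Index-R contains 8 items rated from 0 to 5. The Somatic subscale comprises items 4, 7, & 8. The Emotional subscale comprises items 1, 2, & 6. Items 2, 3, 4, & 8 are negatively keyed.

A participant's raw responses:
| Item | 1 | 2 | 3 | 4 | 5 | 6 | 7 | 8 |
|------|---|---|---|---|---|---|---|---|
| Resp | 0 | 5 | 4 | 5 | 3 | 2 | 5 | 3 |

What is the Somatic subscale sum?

Somatic items: 4, 7, 8.
Of these, items 4 & 8 are negatively keyed; reverse-coded value = 5 − response.
  item 4: 5 − 5 = 0
  item 7: 5
  item 8: 5 − 3 = 2
Sum = 0 + 5 + 2 = 7

7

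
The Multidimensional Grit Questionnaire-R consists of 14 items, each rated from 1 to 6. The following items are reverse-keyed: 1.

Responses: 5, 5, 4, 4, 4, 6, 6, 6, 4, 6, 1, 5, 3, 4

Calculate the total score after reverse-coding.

60

Apply reverse scoring (reversed = (1+6) − raw = 7 − raw):
  item 1: 7 − 5 = 2
Scored responses: 2, 5, 4, 4, 4, 6, 6, 6, 4, 6, 1, 5, 3, 4
Total = 2 + 5 + 4 + 4 + 4 + 6 + 6 + 6 + 4 + 6 + 1 + 5 + 3 + 4 = 60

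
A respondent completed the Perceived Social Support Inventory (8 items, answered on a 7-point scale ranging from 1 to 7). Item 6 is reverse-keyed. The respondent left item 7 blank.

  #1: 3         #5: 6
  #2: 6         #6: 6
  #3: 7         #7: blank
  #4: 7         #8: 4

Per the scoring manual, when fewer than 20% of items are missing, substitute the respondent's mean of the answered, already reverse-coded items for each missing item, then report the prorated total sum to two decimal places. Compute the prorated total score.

Reverse-coded (on a 1–7 scale, reversed = 8 − raw):
  item 6: 8 − 6 = 2
Completed scored items (7 of 8): 3, 6, 7, 7, 6, 2, 4; sum = 35.
Person mean = 35 / 7 ≈ 5.0000
Prorated total = (35 / 7) × 8 = 40.00 (to 2 dp)

40.00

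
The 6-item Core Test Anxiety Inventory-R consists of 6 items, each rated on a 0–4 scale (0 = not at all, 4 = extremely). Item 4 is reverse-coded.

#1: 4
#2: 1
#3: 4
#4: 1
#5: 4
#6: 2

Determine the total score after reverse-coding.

18

Raw sum = 16. Reverse-coded items: 4; their raw sum = 1.
Each reversal replaces raw with 4 − raw, changing the total by 4 − 2·raw per item.
Total = 16 + 1·4 − 2·1 = 16 + 4 − 2 = 18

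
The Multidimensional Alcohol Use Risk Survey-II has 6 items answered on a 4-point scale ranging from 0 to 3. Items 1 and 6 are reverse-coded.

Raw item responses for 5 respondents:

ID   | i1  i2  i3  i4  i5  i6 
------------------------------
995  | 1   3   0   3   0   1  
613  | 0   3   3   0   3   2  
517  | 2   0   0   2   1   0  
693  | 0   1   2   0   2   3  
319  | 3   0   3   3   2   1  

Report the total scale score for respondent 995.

10

Respondent 995 raw: 1, 3, 0, 3, 0, 1.
Reverse-coded (reverse-coded value = 3 − response):
  item 1: 3 − 1 = 2
  item 2: 3
  item 3: 0
  item 4: 3
  item 5: 0
  item 6: 3 − 1 = 2
Sum = 2 + 3 + 0 + 3 + 0 + 2 = 10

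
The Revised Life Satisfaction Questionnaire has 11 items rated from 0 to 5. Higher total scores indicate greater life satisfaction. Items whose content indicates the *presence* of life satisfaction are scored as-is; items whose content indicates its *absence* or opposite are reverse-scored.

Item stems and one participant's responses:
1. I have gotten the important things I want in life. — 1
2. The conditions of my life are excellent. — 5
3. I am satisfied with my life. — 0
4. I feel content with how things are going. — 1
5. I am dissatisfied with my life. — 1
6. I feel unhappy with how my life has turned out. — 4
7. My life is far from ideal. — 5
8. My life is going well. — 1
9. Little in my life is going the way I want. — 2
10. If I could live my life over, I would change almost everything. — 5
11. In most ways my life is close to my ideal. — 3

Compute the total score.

19

Items 5, 6, 7, 9, 10 describe the absence/opposite of life satisfaction → reverse-score.
on a 0–5 scale, reversed = 5 − raw.
  item 1: 1
  item 2: 5
  item 3: 0
  item 4: 1
  item 5: 5 − 1 = 4
  item 6: 5 − 4 = 1
  item 7: 5 − 5 = 0
  item 8: 1
  item 9: 5 − 2 = 3
  item 10: 5 − 5 = 0
  item 11: 3
Total = 1 + 5 + 0 + 1 + 4 + 1 + 0 + 1 + 3 + 0 + 3 = 19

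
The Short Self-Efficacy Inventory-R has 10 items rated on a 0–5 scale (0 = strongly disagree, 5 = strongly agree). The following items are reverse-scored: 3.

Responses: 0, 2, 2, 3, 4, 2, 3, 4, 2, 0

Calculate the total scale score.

23

Apply reverse scoring (on a 0–5 scale, reversed = 5 − raw):
  item 3: 5 − 2 = 3
Scored responses: 0, 2, 3, 3, 4, 2, 3, 4, 2, 0
Total = 0 + 2 + 3 + 3 + 4 + 2 + 3 + 4 + 2 + 0 = 23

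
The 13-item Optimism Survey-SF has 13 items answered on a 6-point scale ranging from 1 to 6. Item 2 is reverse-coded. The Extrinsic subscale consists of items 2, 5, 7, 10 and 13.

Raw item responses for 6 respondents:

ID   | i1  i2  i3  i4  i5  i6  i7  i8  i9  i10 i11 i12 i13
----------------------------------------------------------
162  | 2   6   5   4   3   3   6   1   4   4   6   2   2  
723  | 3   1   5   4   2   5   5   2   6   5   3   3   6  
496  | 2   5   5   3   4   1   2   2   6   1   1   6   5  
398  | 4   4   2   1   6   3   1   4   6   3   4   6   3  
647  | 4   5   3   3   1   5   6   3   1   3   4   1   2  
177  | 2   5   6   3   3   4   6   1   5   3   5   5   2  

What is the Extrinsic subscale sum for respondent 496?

14

Respondent 496 raw: 2, 5, 5, 3, 4, 1, 2, 2, 6, 1, 1, 6, 5.
Extrinsic items: 2, 5, 7, 10, 13.
Reverse-coded (on a 1–6 scale, reversed = 7 − raw):
  item 2: 7 − 5 = 2
  item 5: 4
  item 7: 2
  item 10: 1
  item 13: 5
Sum = 2 + 4 + 2 + 1 + 5 = 14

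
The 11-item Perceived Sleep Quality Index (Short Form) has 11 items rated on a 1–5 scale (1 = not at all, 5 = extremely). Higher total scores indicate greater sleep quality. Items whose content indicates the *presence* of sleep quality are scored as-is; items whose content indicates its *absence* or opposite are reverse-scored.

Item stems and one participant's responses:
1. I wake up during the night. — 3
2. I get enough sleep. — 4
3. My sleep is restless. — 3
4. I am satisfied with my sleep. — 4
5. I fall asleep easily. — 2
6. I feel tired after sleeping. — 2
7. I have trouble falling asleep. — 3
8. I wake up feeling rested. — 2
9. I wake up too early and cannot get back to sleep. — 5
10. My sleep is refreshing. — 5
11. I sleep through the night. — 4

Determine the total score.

35

Items 1, 3, 6, 7, 9 describe the absence/opposite of sleep quality → reverse-score.
reverse-coded value = 6 − response.
  item 1: 6 − 3 = 3
  item 2: 4
  item 3: 6 − 3 = 3
  item 4: 4
  item 5: 2
  item 6: 6 − 2 = 4
  item 7: 6 − 3 = 3
  item 8: 2
  item 9: 6 − 5 = 1
  item 10: 5
  item 11: 4
Total = 3 + 4 + 3 + 4 + 2 + 4 + 3 + 2 + 1 + 5 + 4 = 35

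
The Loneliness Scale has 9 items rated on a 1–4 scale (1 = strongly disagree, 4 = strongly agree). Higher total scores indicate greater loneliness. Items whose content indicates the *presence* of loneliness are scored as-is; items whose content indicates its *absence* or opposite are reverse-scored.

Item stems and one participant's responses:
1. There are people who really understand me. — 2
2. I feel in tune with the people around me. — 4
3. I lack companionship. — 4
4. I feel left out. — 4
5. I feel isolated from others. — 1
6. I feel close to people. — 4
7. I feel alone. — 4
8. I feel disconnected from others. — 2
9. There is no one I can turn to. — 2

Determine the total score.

22

Items 1, 2, 6 describe the absence/opposite of loneliness → reverse-score.
reverse-coded value = 5 − response.
  item 1: 5 − 2 = 3
  item 2: 5 − 4 = 1
  item 3: 4
  item 4: 4
  item 5: 1
  item 6: 5 − 4 = 1
  item 7: 4
  item 8: 2
  item 9: 2
Total = 3 + 1 + 4 + 4 + 1 + 1 + 4 + 2 + 2 = 22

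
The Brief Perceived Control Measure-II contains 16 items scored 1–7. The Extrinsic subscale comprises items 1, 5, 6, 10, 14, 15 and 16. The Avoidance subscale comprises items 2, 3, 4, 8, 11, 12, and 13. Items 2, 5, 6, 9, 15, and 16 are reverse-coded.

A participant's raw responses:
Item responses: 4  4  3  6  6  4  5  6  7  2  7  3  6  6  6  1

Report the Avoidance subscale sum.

35

Avoidance items: 2, 3, 4, 8, 11, 12, 13.
Of these, item 2 is reverse-coded; on a 1–7 scale, reversed = 8 − raw.
  item 2: 8 − 4 = 4
  item 3: 3
  item 4: 6
  item 8: 6
  item 11: 7
  item 12: 3
  item 13: 6
Sum = 4 + 3 + 6 + 6 + 7 + 3 + 6 = 35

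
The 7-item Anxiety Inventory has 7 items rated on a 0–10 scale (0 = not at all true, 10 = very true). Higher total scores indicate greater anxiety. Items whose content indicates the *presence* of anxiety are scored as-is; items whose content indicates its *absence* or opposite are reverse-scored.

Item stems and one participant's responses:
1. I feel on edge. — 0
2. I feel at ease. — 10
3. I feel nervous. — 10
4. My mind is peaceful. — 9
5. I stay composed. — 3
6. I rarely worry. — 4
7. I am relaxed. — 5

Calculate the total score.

Items 2, 4, 5, 6, 7 describe the absence/opposite of anxiety → reverse-score.
reversed = (0+10) − raw = 10 − raw.
  item 1: 0
  item 2: 10 − 10 = 0
  item 3: 10
  item 4: 10 − 9 = 1
  item 5: 10 − 3 = 7
  item 6: 10 − 4 = 6
  item 7: 10 − 5 = 5
Total = 0 + 0 + 10 + 1 + 7 + 6 + 5 = 29

29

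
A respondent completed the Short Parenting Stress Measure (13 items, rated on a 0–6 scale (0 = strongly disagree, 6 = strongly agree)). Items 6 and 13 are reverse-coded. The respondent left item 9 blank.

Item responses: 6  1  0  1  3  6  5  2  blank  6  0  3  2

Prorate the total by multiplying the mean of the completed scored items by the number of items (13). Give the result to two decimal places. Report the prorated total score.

Reverse-coded (reverse-coded value = 6 − response):
  item 6: 6 − 6 = 0
  item 13: 6 − 2 = 4
Completed scored items (12 of 13): 6, 1, 0, 1, 3, 0, 5, 2, 6, 0, 3, 4; sum = 31.
Person mean = 31 / 12 ≈ 2.5833
Prorated total = (31 / 12) × 13 = 33.58 (to 2 dp)

33.58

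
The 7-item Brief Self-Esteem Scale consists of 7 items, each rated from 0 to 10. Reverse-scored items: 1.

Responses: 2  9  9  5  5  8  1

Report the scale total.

Apply reverse scoring (on a 0–10 scale, reversed = 10 − raw):
  item 1: 10 − 2 = 8
Scored responses: 8, 9, 9, 5, 5, 8, 1
Total = 8 + 9 + 9 + 5 + 5 + 8 + 1 = 45

45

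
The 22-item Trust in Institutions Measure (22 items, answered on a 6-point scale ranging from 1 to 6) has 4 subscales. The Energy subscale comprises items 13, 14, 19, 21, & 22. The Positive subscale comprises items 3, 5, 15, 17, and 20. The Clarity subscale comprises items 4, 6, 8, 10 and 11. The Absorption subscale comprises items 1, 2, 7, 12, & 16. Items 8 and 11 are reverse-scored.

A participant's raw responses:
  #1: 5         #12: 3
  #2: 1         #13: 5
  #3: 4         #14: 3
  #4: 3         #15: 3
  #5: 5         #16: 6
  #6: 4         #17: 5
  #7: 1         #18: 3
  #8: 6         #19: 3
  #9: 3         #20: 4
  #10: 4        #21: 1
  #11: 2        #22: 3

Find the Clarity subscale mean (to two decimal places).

Clarity items: 4, 6, 8, 10, 11.
Of these, items 8 and 11 are reverse-scored; reversed = (1+6) − raw = 7 − raw.
  item 4: 3
  item 6: 4
  item 8: 7 − 6 = 1
  item 10: 4
  item 11: 7 − 2 = 5
Sum = 3 + 4 + 1 + 4 + 5 = 17
Mean = 17 / 5 = 3.40

3.40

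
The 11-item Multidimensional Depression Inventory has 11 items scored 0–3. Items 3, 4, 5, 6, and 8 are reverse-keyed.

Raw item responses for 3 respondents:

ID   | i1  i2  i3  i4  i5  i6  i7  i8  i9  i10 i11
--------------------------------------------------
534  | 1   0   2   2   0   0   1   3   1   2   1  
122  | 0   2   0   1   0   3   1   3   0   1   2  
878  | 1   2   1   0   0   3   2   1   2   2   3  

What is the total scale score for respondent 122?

Respondent 122 raw: 0, 2, 0, 1, 0, 3, 1, 3, 0, 1, 2.
Reverse-coded (on a 0–3 scale, reversed = 3 − raw):
  item 1: 0
  item 2: 2
  item 3: 3 − 0 = 3
  item 4: 3 − 1 = 2
  item 5: 3 − 0 = 3
  item 6: 3 − 3 = 0
  item 7: 1
  item 8: 3 − 3 = 0
  item 9: 0
  item 10: 1
  item 11: 2
Sum = 0 + 2 + 3 + 2 + 3 + 0 + 1 + 0 + 0 + 1 + 2 = 14

14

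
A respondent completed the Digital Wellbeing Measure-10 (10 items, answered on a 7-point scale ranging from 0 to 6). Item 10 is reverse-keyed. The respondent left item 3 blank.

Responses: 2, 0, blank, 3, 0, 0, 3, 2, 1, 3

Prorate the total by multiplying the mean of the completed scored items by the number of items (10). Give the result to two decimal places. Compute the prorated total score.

Reverse-coded (reversed = (0+6) − raw = 6 − raw):
  item 10: 6 − 3 = 3
Completed scored items (9 of 10): 2, 0, 3, 0, 0, 3, 2, 1, 3; sum = 14.
Person mean = 14 / 9 ≈ 1.5556
Prorated total = (14 / 9) × 10 = 15.56 (to 2 dp)

15.56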